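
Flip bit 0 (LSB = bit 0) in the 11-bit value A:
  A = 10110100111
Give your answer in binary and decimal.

Mask = 1 << 0 = 00000000001
Bit 0 of A is 1; XOR with the mask flips it to 0.
  10110100111
^ 00000000001
-------------
  10110100110

Answer: 10110100110 (1446)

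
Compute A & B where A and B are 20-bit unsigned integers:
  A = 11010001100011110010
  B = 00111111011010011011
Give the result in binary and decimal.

Apply & to each column (1 only where both bits are 1):
  11010001100011110010
& 00111111011010011011
----------------------
  00010001000010010010

Answer: 00010001000010010010 (69778)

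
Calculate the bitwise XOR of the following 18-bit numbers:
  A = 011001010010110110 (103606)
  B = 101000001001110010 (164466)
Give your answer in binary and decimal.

Apply ^ to each column (1 where bits differ):
  011001010010110110
^ 101000001001110010
--------------------
  110001011011000100

Answer: 110001011011000100 (202436)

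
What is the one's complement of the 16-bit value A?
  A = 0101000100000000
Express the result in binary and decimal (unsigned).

Flip each bit (0->1, 1->0):
  0101000100000000
  1010111011111111

Answer: 1010111011111111 (44799)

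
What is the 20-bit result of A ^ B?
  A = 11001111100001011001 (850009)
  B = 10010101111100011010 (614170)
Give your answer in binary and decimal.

Apply ^ to each column (1 where bits differ):
  11001111100001011001
^ 10010101111100011010
----------------------
  01011010011101000011

Answer: 01011010011101000011 (370499)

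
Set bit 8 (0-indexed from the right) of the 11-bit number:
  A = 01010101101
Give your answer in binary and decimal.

Mask = 1 << 8 = 00100000000
Bit 8 of A is 0, so OR-ing with the mask flips it to 1.
  01010101101
| 00100000000
-------------
  01110101101

Answer: 01110101101 (941)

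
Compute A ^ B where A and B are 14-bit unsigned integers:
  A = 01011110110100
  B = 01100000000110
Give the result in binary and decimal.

Apply ^ to each column (1 where bits differ):
  01011110110100
^ 01100000000110
----------------
  00111110110010

Answer: 00111110110010 (4018)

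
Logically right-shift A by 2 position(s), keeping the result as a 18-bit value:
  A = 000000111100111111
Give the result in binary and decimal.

Logical shift right by 2: drop the bottom 2 bit(s), prepend 2 zero(s) on the left.
  000000111100111111  ->  keep [0000001111001111], discard [11], prepend 00
= 000000001111001111

Answer: 000000001111001111 (975)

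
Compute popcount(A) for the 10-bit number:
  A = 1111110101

1111110101
1-bits at positions (from bit 0 = LSB): 0, 2, 4, 5, 6, 7, 8, 9
Count = 8

Answer: 8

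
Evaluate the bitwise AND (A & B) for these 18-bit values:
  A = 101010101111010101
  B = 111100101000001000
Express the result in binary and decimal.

Apply & to each column (1 only where both bits are 1):
  101010101111010101
& 111100101000001000
--------------------
  101000101000000000

Answer: 101000101000000000 (166400)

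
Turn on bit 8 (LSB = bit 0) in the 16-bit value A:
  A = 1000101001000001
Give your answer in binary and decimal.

Mask = 1 << 8 = 0000000100000000
Bit 8 of A is 0, so OR-ing with the mask flips it to 1.
  1000101001000001
| 0000000100000000
------------------
  1000101101000001

Answer: 1000101101000001 (35649)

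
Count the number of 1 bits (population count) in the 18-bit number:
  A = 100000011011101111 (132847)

100000011011101111
1-bits at positions (from bit 0 = LSB): 0, 1, 2, 3, 5, 6, 7, 9, 10, 17
Count = 10

Answer: 10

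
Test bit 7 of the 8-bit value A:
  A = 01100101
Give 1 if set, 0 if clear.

Bit 7 is the 8th from the right.
  01100101
  ^
That bit is 0.

Answer: 0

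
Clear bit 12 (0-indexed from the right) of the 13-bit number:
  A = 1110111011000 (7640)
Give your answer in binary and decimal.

Mask = ~(1 << 12) = 0111111111111
Bit 12 of A is 1, so AND-ing with the mask clears it to 0.
  1110111011000
& 0111111111111
---------------
  0110111011000

Answer: 0110111011000 (3544)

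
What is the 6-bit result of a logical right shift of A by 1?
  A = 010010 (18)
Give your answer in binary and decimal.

Logical shift right by 1: drop the bottom 1 bit(s), prepend 1 zero(s) on the left.
  010010  ->  keep [01001], discard [0], prepend 0
= 001001

Answer: 001001 (9)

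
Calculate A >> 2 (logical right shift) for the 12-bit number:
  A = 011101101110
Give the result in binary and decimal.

Logical shift right by 2: drop the bottom 2 bit(s), prepend 2 zero(s) on the left.
  011101101110  ->  keep [0111011011], discard [10], prepend 00
= 000111011011

Answer: 000111011011 (475)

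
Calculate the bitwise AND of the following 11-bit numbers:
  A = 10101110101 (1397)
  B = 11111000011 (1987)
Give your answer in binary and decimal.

Apply & to each column (1 only where both bits are 1):
  10101110101
& 11111000011
-------------
  10101000001

Answer: 10101000001 (1345)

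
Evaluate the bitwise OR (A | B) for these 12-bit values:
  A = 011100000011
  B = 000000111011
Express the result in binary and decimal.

Apply | to each column (1 where either bit is 1):
  011100000011
| 000000111011
--------------
  011100111011

Answer: 011100111011 (1851)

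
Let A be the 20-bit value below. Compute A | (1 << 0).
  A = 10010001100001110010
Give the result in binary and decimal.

Mask = 1 << 0 = 00000000000000000001
Bit 0 of A is 0, so OR-ing with the mask flips it to 1.
  10010001100001110010
| 00000000000000000001
----------------------
  10010001100001110011

Answer: 10010001100001110011 (596083)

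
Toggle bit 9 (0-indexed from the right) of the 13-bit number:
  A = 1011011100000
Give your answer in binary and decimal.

Mask = 1 << 9 = 0001000000000
Bit 9 of A is 1; XOR with the mask flips it to 0.
  1011011100000
^ 0001000000000
---------------
  1010011100000

Answer: 1010011100000 (5344)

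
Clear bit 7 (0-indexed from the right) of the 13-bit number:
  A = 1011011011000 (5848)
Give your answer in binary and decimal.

Mask = ~(1 << 7) = 1111101111111
Bit 7 of A is 1, so AND-ing with the mask clears it to 0.
  1011011011000
& 1111101111111
---------------
  1011001011000

Answer: 1011001011000 (5720)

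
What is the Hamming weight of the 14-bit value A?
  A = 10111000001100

10111000001100
1-bits at positions (from bit 0 = LSB): 2, 3, 9, 10, 11, 13
Count = 6

Answer: 6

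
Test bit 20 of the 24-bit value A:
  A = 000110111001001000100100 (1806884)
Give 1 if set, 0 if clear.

Bit 20 is the 21st from the right.
  000110111001001000100100
     ^
That bit is 1.

Answer: 1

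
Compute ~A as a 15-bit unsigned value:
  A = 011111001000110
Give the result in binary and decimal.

Flip each bit (0->1, 1->0):
  011111001000110
  100000110111001

Answer: 100000110111001 (16825)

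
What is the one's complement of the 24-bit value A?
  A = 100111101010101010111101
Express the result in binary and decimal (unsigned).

Flip each bit (0->1, 1->0):
  100111101010101010111101
  011000010101010101000010

Answer: 011000010101010101000010 (6378818)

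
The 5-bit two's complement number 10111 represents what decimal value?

MSB is 1, so the value is negative. Find the magnitude:
1. Invert bits:  01000
2. Add 1:        01001  = 9
3. Apply sign:   -9

Answer: -9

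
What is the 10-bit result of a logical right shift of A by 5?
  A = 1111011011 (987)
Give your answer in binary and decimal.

Logical shift right by 5: drop the bottom 5 bit(s), prepend 5 zero(s) on the left.
  1111011011  ->  keep [11110], discard [11011], prepend 00000
= 0000011110

Answer: 0000011110 (30)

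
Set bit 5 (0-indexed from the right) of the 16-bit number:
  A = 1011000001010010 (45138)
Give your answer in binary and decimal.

Mask = 1 << 5 = 0000000000100000
Bit 5 of A is 0, so OR-ing with the mask flips it to 1.
  1011000001010010
| 0000000000100000
------------------
  1011000001110010

Answer: 1011000001110010 (45170)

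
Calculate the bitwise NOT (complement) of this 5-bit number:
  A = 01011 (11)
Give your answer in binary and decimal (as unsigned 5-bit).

Flip each bit (0->1, 1->0):
  01011
  10100

Answer: 10100 (20)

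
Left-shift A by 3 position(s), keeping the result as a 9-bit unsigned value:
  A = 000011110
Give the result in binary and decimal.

Shift left by 3: drop the top 3 bit(s), append 3 zero(s) on the right.
  000011110  ->  discard [000], keep [011110], append 000
= 011110000

Answer: 011110000 (240)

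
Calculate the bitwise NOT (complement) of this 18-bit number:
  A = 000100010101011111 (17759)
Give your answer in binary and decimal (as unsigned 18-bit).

Flip each bit (0->1, 1->0):
  000100010101011111
  111011101010100000

Answer: 111011101010100000 (244384)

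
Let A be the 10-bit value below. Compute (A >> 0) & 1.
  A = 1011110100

Bit 0 is the 1st from the right.
  1011110100
           ^
That bit is 0.

Answer: 0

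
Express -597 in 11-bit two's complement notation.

1. Binary of +597:  01001010101
2. Invert bits:     10110101010
3. Add 1:           10110101011

Answer: 10110101011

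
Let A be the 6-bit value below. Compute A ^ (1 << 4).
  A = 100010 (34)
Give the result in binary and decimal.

Mask = 1 << 4 = 010000
Bit 4 of A is 0; XOR with the mask flips it to 1.
  100010
^ 010000
--------
  110010

Answer: 110010 (50)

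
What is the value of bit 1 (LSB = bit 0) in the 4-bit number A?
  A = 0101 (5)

Bit 1 is the 2nd from the right.
  0101
    ^
That bit is 0.

Answer: 0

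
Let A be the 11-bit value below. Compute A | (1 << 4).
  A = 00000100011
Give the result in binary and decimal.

Mask = 1 << 4 = 00000010000
Bit 4 of A is 0, so OR-ing with the mask flips it to 1.
  00000100011
| 00000010000
-------------
  00000110011

Answer: 00000110011 (51)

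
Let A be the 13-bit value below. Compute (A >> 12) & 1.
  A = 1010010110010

Bit 12 is the 13th from the right.
  1010010110010
  ^
That bit is 1.

Answer: 1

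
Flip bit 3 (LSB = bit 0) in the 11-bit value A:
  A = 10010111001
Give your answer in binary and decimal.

Mask = 1 << 3 = 00000001000
Bit 3 of A is 1; XOR with the mask flips it to 0.
  10010111001
^ 00000001000
-------------
  10010110001

Answer: 10010110001 (1201)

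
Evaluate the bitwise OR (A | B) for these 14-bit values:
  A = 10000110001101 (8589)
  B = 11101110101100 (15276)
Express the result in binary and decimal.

Apply | to each column (1 where either bit is 1):
  10000110001101
| 11101110101100
----------------
  11101110101101

Answer: 11101110101101 (15277)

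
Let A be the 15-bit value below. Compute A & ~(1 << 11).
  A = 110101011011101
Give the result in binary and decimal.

Mask = ~(1 << 11) = 111011111111111
Bit 11 of A is 1, so AND-ing with the mask clears it to 0.
  110101011011101
& 111011111111111
-----------------
  110001011011101

Answer: 110001011011101 (25309)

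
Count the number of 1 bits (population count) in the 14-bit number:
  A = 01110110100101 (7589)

01110110100101
1-bits at positions (from bit 0 = LSB): 0, 2, 5, 7, 8, 10, 11, 12
Count = 8

Answer: 8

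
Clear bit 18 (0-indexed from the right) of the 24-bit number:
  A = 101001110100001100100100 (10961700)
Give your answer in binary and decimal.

Mask = ~(1 << 18) = 111110111111111111111111
Bit 18 of A is 1, so AND-ing with the mask clears it to 0.
  101001110100001100100100
& 111110111111111111111111
--------------------------
  101000110100001100100100

Answer: 101000110100001100100100 (10699556)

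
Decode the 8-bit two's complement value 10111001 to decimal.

MSB is 1, so the value is negative. Find the magnitude:
1. Invert bits:  01000110
2. Add 1:        01000111  = 71
3. Apply sign:   -71

Answer: -71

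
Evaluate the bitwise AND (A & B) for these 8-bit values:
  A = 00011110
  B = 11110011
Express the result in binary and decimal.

Apply & to each column (1 only where both bits are 1):
  00011110
& 11110011
----------
  00010010

Answer: 00010010 (18)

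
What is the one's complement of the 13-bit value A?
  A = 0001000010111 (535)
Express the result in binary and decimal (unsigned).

Flip each bit (0->1, 1->0):
  0001000010111
  1110111101000

Answer: 1110111101000 (7656)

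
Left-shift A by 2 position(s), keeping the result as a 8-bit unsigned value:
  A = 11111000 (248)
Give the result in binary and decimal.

Shift left by 2: drop the top 2 bit(s), append 2 zero(s) on the right.
  11111000  ->  discard [11], keep [111000], append 00
= 11100000

Answer: 11100000 (224)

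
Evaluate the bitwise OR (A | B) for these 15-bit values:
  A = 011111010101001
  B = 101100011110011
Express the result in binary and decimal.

Apply | to each column (1 where either bit is 1):
  011111010101001
| 101100011110011
-----------------
  111111011111011

Answer: 111111011111011 (32507)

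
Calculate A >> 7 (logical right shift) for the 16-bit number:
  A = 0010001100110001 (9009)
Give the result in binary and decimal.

Logical shift right by 7: drop the bottom 7 bit(s), prepend 7 zero(s) on the left.
  0010001100110001  ->  keep [001000110], discard [0110001], prepend 0000000
= 0000000001000110

Answer: 0000000001000110 (70)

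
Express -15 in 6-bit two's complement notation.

1. Binary of +15:  001111
2. Invert bits:     110000
3. Add 1:           110001

Answer: 110001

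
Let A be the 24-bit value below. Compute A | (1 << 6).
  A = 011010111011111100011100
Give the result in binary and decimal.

Mask = 1 << 6 = 000000000000000001000000
Bit 6 of A is 0, so OR-ing with the mask flips it to 1.
  011010111011111100011100
| 000000000000000001000000
--------------------------
  011010111011111101011100

Answer: 011010111011111101011100 (7061340)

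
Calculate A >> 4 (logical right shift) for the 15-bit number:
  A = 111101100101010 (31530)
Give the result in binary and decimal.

Logical shift right by 4: drop the bottom 4 bit(s), prepend 4 zero(s) on the left.
  111101100101010  ->  keep [11110110010], discard [1010], prepend 0000
= 000011110110010

Answer: 000011110110010 (1970)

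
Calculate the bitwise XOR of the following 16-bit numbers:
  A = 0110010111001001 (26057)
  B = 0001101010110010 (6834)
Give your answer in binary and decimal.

Apply ^ to each column (1 where bits differ):
  0110010111001001
^ 0001101010110010
------------------
  0111111101111011

Answer: 0111111101111011 (32635)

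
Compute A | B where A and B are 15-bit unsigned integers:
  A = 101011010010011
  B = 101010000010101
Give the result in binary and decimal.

Apply | to each column (1 where either bit is 1):
  101011010010011
| 101010000010101
-----------------
  101011010010111

Answer: 101011010010111 (22167)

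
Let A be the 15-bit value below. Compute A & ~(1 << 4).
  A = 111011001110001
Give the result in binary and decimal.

Mask = ~(1 << 4) = 111111111101111
Bit 4 of A is 1, so AND-ing with the mask clears it to 0.
  111011001110001
& 111111111101111
-----------------
  111011001100001

Answer: 111011001100001 (30305)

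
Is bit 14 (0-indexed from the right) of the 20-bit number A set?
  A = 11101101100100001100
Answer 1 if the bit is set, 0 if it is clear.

Bit 14 is the 15th from the right.
  11101101100100001100
       ^
That bit is 1.

Answer: 1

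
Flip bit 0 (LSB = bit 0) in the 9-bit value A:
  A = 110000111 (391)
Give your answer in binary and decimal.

Mask = 1 << 0 = 000000001
Bit 0 of A is 1; XOR with the mask flips it to 0.
  110000111
^ 000000001
-----------
  110000110

Answer: 110000110 (390)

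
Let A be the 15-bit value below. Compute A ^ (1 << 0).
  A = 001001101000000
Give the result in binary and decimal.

Mask = 1 << 0 = 000000000000001
Bit 0 of A is 0; XOR with the mask flips it to 1.
  001001101000000
^ 000000000000001
-----------------
  001001101000001

Answer: 001001101000001 (4929)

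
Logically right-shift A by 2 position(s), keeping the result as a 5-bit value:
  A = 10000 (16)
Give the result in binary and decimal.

Logical shift right by 2: drop the bottom 2 bit(s), prepend 2 zero(s) on the left.
  10000  ->  keep [100], discard [00], prepend 00
= 00100

Answer: 00100 (4)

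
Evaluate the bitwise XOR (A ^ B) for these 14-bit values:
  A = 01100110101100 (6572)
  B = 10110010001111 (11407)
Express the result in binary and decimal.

Apply ^ to each column (1 where bits differ):
  01100110101100
^ 10110010001111
----------------
  11010100100011

Answer: 11010100100011 (13603)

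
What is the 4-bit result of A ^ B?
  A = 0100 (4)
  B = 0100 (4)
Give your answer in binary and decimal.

Apply ^ to each column (1 where bits differ):
  0100
^ 0100
------
  0000

Answer: 0000 (0)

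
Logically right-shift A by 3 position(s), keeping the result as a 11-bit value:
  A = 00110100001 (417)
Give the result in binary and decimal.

Logical shift right by 3: drop the bottom 3 bit(s), prepend 3 zero(s) on the left.
  00110100001  ->  keep [00110100], discard [001], prepend 000
= 00000110100

Answer: 00000110100 (52)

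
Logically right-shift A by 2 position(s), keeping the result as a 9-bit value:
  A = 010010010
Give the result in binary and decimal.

Logical shift right by 2: drop the bottom 2 bit(s), prepend 2 zero(s) on the left.
  010010010  ->  keep [0100100], discard [10], prepend 00
= 000100100

Answer: 000100100 (36)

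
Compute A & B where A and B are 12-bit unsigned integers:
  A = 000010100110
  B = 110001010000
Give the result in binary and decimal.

Apply & to each column (1 only where both bits are 1):
  000010100110
& 110001010000
--------------
  000000000000

Answer: 000000000000 (0)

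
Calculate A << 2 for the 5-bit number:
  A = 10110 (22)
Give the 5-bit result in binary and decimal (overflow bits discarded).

Shift left by 2: drop the top 2 bit(s), append 2 zero(s) on the right.
  10110  ->  discard [10], keep [110], append 00
= 11000

Answer: 11000 (24)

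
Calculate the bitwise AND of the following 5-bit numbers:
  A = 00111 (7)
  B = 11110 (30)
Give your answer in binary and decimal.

Apply & to each column (1 only where both bits are 1):
  00111
& 11110
-------
  00110

Answer: 00110 (6)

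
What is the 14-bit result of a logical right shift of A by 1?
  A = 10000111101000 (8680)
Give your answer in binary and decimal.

Logical shift right by 1: drop the bottom 1 bit(s), prepend 1 zero(s) on the left.
  10000111101000  ->  keep [1000011110100], discard [0], prepend 0
= 01000011110100

Answer: 01000011110100 (4340)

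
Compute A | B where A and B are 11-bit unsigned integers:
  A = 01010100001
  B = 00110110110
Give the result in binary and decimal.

Apply | to each column (1 where either bit is 1):
  01010100001
| 00110110110
-------------
  01110110111

Answer: 01110110111 (951)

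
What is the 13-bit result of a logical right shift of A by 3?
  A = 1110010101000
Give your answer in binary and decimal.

Logical shift right by 3: drop the bottom 3 bit(s), prepend 3 zero(s) on the left.
  1110010101000  ->  keep [1110010101], discard [000], prepend 000
= 0001110010101

Answer: 0001110010101 (917)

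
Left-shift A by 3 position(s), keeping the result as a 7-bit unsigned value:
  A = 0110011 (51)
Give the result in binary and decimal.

Shift left by 3: drop the top 3 bit(s), append 3 zero(s) on the right.
  0110011  ->  discard [011], keep [0011], append 000
= 0011000

Answer: 0011000 (24)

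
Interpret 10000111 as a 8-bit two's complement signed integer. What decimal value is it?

MSB is 1, so the value is negative. Find the magnitude:
1. Invert bits:  01111000
2. Add 1:        01111001  = 121
3. Apply sign:   -121

Answer: -121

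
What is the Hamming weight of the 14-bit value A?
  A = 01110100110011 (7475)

01110100110011
1-bits at positions (from bit 0 = LSB): 0, 1, 4, 5, 8, 10, 11, 12
Count = 8

Answer: 8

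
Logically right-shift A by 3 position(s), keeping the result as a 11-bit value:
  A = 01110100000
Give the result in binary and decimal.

Logical shift right by 3: drop the bottom 3 bit(s), prepend 3 zero(s) on the left.
  01110100000  ->  keep [01110100], discard [000], prepend 000
= 00001110100

Answer: 00001110100 (116)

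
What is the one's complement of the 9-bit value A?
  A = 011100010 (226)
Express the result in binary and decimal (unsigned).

Flip each bit (0->1, 1->0):
  011100010
  100011101

Answer: 100011101 (285)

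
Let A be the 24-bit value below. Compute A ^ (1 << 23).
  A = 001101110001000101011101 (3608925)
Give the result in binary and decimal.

Mask = 1 << 23 = 100000000000000000000000
Bit 23 of A is 0; XOR with the mask flips it to 1.
  001101110001000101011101
^ 100000000000000000000000
--------------------------
  101101110001000101011101

Answer: 101101110001000101011101 (11997533)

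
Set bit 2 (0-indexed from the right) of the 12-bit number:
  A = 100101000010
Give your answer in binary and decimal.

Mask = 1 << 2 = 000000000100
Bit 2 of A is 0, so OR-ing with the mask flips it to 1.
  100101000010
| 000000000100
--------------
  100101000110

Answer: 100101000110 (2374)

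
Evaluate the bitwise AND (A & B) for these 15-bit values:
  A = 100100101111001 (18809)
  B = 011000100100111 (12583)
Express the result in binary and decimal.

Apply & to each column (1 only where both bits are 1):
  100100101111001
& 011000100100111
-----------------
  000000100100001

Answer: 000000100100001 (289)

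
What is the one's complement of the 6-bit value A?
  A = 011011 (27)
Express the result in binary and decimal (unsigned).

Flip each bit (0->1, 1->0):
  011011
  100100

Answer: 100100 (36)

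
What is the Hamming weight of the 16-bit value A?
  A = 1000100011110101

1000100011110101
1-bits at positions (from bit 0 = LSB): 0, 2, 4, 5, 6, 7, 11, 15
Count = 8

Answer: 8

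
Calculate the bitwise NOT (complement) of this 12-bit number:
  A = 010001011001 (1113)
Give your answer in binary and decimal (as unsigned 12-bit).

Flip each bit (0->1, 1->0):
  010001011001
  101110100110

Answer: 101110100110 (2982)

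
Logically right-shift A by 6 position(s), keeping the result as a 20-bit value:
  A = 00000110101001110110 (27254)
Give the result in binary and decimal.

Logical shift right by 6: drop the bottom 6 bit(s), prepend 6 zero(s) on the left.
  00000110101001110110  ->  keep [00000110101001], discard [110110], prepend 000000
= 00000000000110101001

Answer: 00000000000110101001 (425)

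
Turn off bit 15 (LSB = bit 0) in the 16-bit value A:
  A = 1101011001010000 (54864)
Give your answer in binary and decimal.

Mask = ~(1 << 15) = 0111111111111111
Bit 15 of A is 1, so AND-ing with the mask clears it to 0.
  1101011001010000
& 0111111111111111
------------------
  0101011001010000

Answer: 0101011001010000 (22096)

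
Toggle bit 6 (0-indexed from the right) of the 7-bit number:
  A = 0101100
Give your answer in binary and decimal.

Mask = 1 << 6 = 1000000
Bit 6 of A is 0; XOR with the mask flips it to 1.
  0101100
^ 1000000
---------
  1101100

Answer: 1101100 (108)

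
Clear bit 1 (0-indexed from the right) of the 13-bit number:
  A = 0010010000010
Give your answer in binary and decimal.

Mask = ~(1 << 1) = 1111111111101
Bit 1 of A is 1, so AND-ing with the mask clears it to 0.
  0010010000010
& 1111111111101
---------------
  0010010000000

Answer: 0010010000000 (1152)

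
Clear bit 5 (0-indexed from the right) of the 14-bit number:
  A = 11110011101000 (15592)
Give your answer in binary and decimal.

Mask = ~(1 << 5) = 11111111011111
Bit 5 of A is 1, so AND-ing with the mask clears it to 0.
  11110011101000
& 11111111011111
----------------
  11110011001000

Answer: 11110011001000 (15560)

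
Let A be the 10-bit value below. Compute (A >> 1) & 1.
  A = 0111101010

Bit 1 is the 2nd from the right.
  0111101010
          ^
That bit is 1.

Answer: 1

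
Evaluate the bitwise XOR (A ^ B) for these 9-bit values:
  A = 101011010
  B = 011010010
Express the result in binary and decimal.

Apply ^ to each column (1 where bits differ):
  101011010
^ 011010010
-----------
  110001000

Answer: 110001000 (392)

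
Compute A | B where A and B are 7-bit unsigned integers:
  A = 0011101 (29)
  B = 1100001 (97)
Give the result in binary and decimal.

Apply | to each column (1 where either bit is 1):
  0011101
| 1100001
---------
  1111101

Answer: 1111101 (125)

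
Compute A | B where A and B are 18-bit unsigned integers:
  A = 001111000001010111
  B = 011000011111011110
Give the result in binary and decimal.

Apply | to each column (1 where either bit is 1):
  001111000001010111
| 011000011111011110
--------------------
  011111011111011111

Answer: 011111011111011111 (128991)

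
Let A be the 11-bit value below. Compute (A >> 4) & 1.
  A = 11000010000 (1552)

Bit 4 is the 5th from the right.
  11000010000
        ^
That bit is 1.

Answer: 1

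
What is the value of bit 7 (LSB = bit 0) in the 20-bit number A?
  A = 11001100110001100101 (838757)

Bit 7 is the 8th from the right.
  11001100110001100101
              ^
That bit is 0.

Answer: 0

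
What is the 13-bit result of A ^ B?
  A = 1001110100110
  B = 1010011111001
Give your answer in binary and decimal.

Apply ^ to each column (1 where bits differ):
  1001110100110
^ 1010011111001
---------------
  0011101011111

Answer: 0011101011111 (1887)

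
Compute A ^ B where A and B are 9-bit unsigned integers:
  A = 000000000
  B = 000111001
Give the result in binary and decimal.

Apply ^ to each column (1 where bits differ):
  000000000
^ 000111001
-----------
  000111001

Answer: 000111001 (57)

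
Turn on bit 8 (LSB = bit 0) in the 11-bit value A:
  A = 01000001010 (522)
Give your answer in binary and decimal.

Mask = 1 << 8 = 00100000000
Bit 8 of A is 0, so OR-ing with the mask flips it to 1.
  01000001010
| 00100000000
-------------
  01100001010

Answer: 01100001010 (778)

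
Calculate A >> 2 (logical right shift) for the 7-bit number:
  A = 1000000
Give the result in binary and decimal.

Logical shift right by 2: drop the bottom 2 bit(s), prepend 2 zero(s) on the left.
  1000000  ->  keep [10000], discard [00], prepend 00
= 0010000

Answer: 0010000 (16)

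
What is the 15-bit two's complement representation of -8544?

1. Binary of +8544:  010000101100000
2. Invert bits:     101111010011111
3. Add 1:           101111010100000

Answer: 101111010100000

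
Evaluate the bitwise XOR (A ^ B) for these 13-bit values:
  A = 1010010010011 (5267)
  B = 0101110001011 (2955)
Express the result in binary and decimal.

Apply ^ to each column (1 where bits differ):
  1010010010011
^ 0101110001011
---------------
  1111100011000

Answer: 1111100011000 (7960)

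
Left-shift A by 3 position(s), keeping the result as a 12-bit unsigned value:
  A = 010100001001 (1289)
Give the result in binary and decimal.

Shift left by 3: drop the top 3 bit(s), append 3 zero(s) on the right.
  010100001001  ->  discard [010], keep [100001001], append 000
= 100001001000

Answer: 100001001000 (2120)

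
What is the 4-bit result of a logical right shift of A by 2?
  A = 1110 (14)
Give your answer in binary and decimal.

Logical shift right by 2: drop the bottom 2 bit(s), prepend 2 zero(s) on the left.
  1110  ->  keep [11], discard [10], prepend 00
= 0011

Answer: 0011 (3)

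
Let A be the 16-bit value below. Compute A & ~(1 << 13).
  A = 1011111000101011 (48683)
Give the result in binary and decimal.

Mask = ~(1 << 13) = 1101111111111111
Bit 13 of A is 1, so AND-ing with the mask clears it to 0.
  1011111000101011
& 1101111111111111
------------------
  1001111000101011

Answer: 1001111000101011 (40491)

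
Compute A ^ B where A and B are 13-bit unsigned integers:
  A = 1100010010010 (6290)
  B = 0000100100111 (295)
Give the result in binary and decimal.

Apply ^ to each column (1 where bits differ):
  1100010010010
^ 0000100100111
---------------
  1100110110101

Answer: 1100110110101 (6581)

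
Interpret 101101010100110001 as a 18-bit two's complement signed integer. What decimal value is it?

MSB is 1, so the value is negative. Find the magnitude:
1. Invert bits:  010010101011001110
2. Add 1:        010010101011001111  = 76495
3. Apply sign:   -76495

Answer: -76495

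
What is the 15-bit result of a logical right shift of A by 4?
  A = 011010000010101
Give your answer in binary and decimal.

Logical shift right by 4: drop the bottom 4 bit(s), prepend 4 zero(s) on the left.
  011010000010101  ->  keep [01101000001], discard [0101], prepend 0000
= 000001101000001

Answer: 000001101000001 (833)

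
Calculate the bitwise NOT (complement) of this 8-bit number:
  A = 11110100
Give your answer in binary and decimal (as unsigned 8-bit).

Flip each bit (0->1, 1->0):
  11110100
  00001011

Answer: 00001011 (11)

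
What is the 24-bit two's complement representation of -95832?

1. Binary of +95832:  000000010111011001011000
2. Invert bits:     111111101000100110100111
3. Add 1:           111111101000100110101000

Answer: 111111101000100110101000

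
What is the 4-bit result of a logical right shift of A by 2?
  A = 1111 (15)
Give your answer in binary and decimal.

Logical shift right by 2: drop the bottom 2 bit(s), prepend 2 zero(s) on the left.
  1111  ->  keep [11], discard [11], prepend 00
= 0011

Answer: 0011 (3)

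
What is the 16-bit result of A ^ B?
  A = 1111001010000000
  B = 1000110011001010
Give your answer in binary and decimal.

Apply ^ to each column (1 where bits differ):
  1111001010000000
^ 1000110011001010
------------------
  0111111001001010

Answer: 0111111001001010 (32330)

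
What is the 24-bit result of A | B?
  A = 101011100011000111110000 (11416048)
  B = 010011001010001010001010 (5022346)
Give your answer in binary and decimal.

Apply | to each column (1 where either bit is 1):
  101011100011000111110000
| 010011001010001010001010
--------------------------
  111011101011001111111010

Answer: 111011101011001111111010 (15643642)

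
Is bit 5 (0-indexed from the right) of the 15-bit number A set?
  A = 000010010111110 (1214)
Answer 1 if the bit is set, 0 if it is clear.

Bit 5 is the 6th from the right.
  000010010111110
           ^
That bit is 1.

Answer: 1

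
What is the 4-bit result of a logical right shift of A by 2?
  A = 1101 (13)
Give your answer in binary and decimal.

Logical shift right by 2: drop the bottom 2 bit(s), prepend 2 zero(s) on the left.
  1101  ->  keep [11], discard [01], prepend 00
= 0011

Answer: 0011 (3)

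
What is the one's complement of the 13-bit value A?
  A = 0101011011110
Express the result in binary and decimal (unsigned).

Flip each bit (0->1, 1->0):
  0101011011110
  1010100100001

Answer: 1010100100001 (5409)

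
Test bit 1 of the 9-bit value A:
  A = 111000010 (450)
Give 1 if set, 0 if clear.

Bit 1 is the 2nd from the right.
  111000010
         ^
That bit is 1.

Answer: 1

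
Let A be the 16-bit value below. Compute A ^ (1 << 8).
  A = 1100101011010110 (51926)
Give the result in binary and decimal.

Mask = 1 << 8 = 0000000100000000
Bit 8 of A is 0; XOR with the mask flips it to 1.
  1100101011010110
^ 0000000100000000
------------------
  1100101111010110

Answer: 1100101111010110 (52182)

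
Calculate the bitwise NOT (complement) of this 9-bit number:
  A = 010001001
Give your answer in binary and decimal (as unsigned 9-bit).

Flip each bit (0->1, 1->0):
  010001001
  101110110

Answer: 101110110 (374)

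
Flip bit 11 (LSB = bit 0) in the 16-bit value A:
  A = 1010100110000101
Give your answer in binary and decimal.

Mask = 1 << 11 = 0000100000000000
Bit 11 of A is 1; XOR with the mask flips it to 0.
  1010100110000101
^ 0000100000000000
------------------
  1010000110000101

Answer: 1010000110000101 (41349)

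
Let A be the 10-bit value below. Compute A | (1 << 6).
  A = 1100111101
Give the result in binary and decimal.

Mask = 1 << 6 = 0001000000
Bit 6 of A is 0, so OR-ing with the mask flips it to 1.
  1100111101
| 0001000000
------------
  1101111101

Answer: 1101111101 (893)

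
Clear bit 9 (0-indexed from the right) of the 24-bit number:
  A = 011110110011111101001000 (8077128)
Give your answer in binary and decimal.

Mask = ~(1 << 9) = 111111111111110111111111
Bit 9 of A is 1, so AND-ing with the mask clears it to 0.
  011110110011111101001000
& 111111111111110111111111
--------------------------
  011110110011110101001000

Answer: 011110110011110101001000 (8076616)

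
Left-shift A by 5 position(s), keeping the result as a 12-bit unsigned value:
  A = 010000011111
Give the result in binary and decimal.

Shift left by 5: drop the top 5 bit(s), append 5 zero(s) on the right.
  010000011111  ->  discard [01000], keep [0011111], append 00000
= 001111100000

Answer: 001111100000 (992)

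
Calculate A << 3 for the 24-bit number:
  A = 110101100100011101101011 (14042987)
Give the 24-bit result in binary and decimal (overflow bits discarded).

Shift left by 3: drop the top 3 bit(s), append 3 zero(s) on the right.
  110101100100011101101011  ->  discard [110], keep [101100100011101101011], append 000
= 101100100011101101011000

Answer: 101100100011101101011000 (11680600)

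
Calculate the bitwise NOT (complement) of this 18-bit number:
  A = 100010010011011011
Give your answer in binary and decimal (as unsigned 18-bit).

Flip each bit (0->1, 1->0):
  100010010011011011
  011101101100100100

Answer: 011101101100100100 (121636)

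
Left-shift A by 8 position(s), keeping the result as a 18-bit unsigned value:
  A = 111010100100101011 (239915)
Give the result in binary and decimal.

Shift left by 8: drop the top 8 bit(s), append 8 zero(s) on the right.
  111010100100101011  ->  discard [11101010], keep [0100101011], append 00000000
= 010010101100000000

Answer: 010010101100000000 (76544)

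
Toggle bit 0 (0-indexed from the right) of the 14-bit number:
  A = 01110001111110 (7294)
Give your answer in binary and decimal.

Mask = 1 << 0 = 00000000000001
Bit 0 of A is 0; XOR with the mask flips it to 1.
  01110001111110
^ 00000000000001
----------------
  01110001111111

Answer: 01110001111111 (7295)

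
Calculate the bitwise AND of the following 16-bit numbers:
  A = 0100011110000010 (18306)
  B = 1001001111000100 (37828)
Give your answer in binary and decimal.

Apply & to each column (1 only where both bits are 1):
  0100011110000010
& 1001001111000100
------------------
  0000001110000000

Answer: 0000001110000000 (896)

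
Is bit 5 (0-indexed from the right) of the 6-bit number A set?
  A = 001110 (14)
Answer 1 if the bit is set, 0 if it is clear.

Bit 5 is the 6th from the right.
  001110
  ^
That bit is 0.

Answer: 0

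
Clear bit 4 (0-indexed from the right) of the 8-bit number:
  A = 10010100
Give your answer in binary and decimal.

Mask = ~(1 << 4) = 11101111
Bit 4 of A is 1, so AND-ing with the mask clears it to 0.
  10010100
& 11101111
----------
  10000100

Answer: 10000100 (132)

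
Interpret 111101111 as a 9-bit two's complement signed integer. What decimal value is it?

MSB is 1, so the value is negative. Find the magnitude:
1. Invert bits:  000010000
2. Add 1:        000010001  = 17
3. Apply sign:   -17

Answer: -17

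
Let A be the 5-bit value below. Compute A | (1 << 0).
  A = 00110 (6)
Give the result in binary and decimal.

Mask = 1 << 0 = 00001
Bit 0 of A is 0, so OR-ing with the mask flips it to 1.
  00110
| 00001
-------
  00111

Answer: 00111 (7)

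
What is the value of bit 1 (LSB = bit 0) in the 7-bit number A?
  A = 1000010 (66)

Bit 1 is the 2nd from the right.
  1000010
       ^
That bit is 1.

Answer: 1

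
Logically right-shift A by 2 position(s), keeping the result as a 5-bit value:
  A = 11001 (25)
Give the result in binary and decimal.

Logical shift right by 2: drop the bottom 2 bit(s), prepend 2 zero(s) on the left.
  11001  ->  keep [110], discard [01], prepend 00
= 00110

Answer: 00110 (6)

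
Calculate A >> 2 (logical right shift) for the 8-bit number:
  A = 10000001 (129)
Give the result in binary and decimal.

Logical shift right by 2: drop the bottom 2 bit(s), prepend 2 zero(s) on the left.
  10000001  ->  keep [100000], discard [01], prepend 00
= 00100000

Answer: 00100000 (32)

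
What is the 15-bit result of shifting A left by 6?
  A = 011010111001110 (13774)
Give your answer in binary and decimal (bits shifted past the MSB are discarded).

Shift left by 6: drop the top 6 bit(s), append 6 zero(s) on the right.
  011010111001110  ->  discard [011010], keep [111001110], append 000000
= 111001110000000

Answer: 111001110000000 (29568)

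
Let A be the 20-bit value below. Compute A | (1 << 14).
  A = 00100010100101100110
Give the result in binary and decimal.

Mask = 1 << 14 = 00000100000000000000
Bit 14 of A is 0, so OR-ing with the mask flips it to 1.
  00100010100101100110
| 00000100000000000000
----------------------
  00100110100101100110

Answer: 00100110100101100110 (158054)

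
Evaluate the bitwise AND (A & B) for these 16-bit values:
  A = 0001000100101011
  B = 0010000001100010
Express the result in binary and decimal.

Apply & to each column (1 only where both bits are 1):
  0001000100101011
& 0010000001100010
------------------
  0000000000100010

Answer: 0000000000100010 (34)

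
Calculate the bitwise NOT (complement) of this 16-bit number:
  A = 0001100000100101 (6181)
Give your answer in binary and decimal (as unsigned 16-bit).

Flip each bit (0->1, 1->0):
  0001100000100101
  1110011111011010

Answer: 1110011111011010 (59354)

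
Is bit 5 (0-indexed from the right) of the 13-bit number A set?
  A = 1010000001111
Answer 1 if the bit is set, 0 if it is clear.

Bit 5 is the 6th from the right.
  1010000001111
         ^
That bit is 0.

Answer: 0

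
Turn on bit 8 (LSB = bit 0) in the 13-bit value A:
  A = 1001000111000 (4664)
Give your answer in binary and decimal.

Mask = 1 << 8 = 0000100000000
Bit 8 of A is 0, so OR-ing with the mask flips it to 1.
  1001000111000
| 0000100000000
---------------
  1001100111000

Answer: 1001100111000 (4920)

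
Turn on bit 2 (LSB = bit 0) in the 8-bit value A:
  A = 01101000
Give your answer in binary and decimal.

Mask = 1 << 2 = 00000100
Bit 2 of A is 0, so OR-ing with the mask flips it to 1.
  01101000
| 00000100
----------
  01101100

Answer: 01101100 (108)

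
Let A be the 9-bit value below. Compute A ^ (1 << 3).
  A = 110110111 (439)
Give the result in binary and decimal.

Mask = 1 << 3 = 000001000
Bit 3 of A is 0; XOR with the mask flips it to 1.
  110110111
^ 000001000
-----------
  110111111

Answer: 110111111 (447)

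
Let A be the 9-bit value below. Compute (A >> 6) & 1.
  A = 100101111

Bit 6 is the 7th from the right.
  100101111
    ^
That bit is 0.

Answer: 0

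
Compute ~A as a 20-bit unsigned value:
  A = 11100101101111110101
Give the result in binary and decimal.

Flip each bit (0->1, 1->0):
  11100101101111110101
  00011010010000001010

Answer: 00011010010000001010 (107530)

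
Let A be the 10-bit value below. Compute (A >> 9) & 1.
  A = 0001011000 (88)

Bit 9 is the 10th from the right.
  0001011000
  ^
That bit is 0.

Answer: 0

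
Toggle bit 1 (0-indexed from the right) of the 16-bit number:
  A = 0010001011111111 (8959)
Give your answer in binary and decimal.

Mask = 1 << 1 = 0000000000000010
Bit 1 of A is 1; XOR with the mask flips it to 0.
  0010001011111111
^ 0000000000000010
------------------
  0010001011111101

Answer: 0010001011111101 (8957)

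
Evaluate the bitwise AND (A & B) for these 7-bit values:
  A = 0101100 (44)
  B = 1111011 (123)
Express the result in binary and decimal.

Apply & to each column (1 only where both bits are 1):
  0101100
& 1111011
---------
  0101000

Answer: 0101000 (40)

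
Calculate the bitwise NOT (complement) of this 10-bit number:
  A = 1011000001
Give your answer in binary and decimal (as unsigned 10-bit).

Flip each bit (0->1, 1->0):
  1011000001
  0100111110

Answer: 0100111110 (318)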